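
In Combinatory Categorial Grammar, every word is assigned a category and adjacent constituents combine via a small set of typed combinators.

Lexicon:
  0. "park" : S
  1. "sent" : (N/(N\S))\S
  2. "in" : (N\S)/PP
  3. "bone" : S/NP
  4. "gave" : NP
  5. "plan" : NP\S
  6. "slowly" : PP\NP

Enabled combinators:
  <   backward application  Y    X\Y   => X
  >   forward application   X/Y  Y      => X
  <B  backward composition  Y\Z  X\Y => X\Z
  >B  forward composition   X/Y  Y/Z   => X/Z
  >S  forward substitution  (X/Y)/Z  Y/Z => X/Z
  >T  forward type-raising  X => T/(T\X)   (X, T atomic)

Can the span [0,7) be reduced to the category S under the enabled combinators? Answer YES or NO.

S (N/(N\S))\S (N\S)/PP S/NP NP NP\S PP\NP
CKY chart[0,7] = {N, N/(N\N), N/(PP\PP), NP/(NP\N), PP/(PP\N), S/(S\N)}; S ∉ chart

NO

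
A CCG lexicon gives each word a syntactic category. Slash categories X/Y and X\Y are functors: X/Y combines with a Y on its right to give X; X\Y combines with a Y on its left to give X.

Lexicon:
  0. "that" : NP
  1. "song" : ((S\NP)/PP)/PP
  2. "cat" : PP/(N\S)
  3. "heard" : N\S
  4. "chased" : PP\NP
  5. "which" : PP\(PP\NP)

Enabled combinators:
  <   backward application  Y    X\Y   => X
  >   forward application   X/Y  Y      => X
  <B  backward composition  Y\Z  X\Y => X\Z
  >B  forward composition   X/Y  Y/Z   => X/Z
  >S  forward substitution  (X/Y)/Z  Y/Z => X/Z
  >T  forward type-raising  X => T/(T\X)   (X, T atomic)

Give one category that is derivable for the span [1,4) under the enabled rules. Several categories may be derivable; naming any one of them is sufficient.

(S\NP)/PP

[0,6] S   <
  [0,1] "that" : NP
  [1,6] S\NP   >
    [1,4] (S\NP)/PP   >
      [1,2] "song" : ((S\NP)/PP)/PP
      [2,4] PP   >
        [2,3] "cat" : PP/(N\S)
        [3,4] "heard" : N\S
    [4,6] PP   <
      [4,5] "chased" : PP\NP
      [5,6] "which" : PP\(PP\NP)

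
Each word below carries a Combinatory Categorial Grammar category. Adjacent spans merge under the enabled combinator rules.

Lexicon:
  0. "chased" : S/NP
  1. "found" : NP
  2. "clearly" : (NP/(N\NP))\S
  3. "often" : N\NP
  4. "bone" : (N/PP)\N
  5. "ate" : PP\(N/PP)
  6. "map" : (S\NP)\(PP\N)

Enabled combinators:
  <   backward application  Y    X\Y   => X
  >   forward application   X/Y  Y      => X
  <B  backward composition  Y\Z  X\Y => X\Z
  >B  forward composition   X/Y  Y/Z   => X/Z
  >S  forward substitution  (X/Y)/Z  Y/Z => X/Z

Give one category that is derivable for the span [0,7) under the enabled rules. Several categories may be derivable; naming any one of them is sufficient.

[0,7] S   <
  [0,4] NP   >
    [0,3] NP/(N\NP)   <
      [0,2] S   >
        [0,1] "chased" : S/NP
        [1,2] "found" : NP
      [2,3] "clearly" : (NP/(N\NP))\S
    [3,4] "often" : N\NP
  [4,7] S\NP   <
    [4,6] PP\N   <B
      [4,5] "bone" : (N/PP)\N
      [5,6] "ate" : PP\(N/PP)
    [6,7] "map" : (S\NP)\(PP\N)

S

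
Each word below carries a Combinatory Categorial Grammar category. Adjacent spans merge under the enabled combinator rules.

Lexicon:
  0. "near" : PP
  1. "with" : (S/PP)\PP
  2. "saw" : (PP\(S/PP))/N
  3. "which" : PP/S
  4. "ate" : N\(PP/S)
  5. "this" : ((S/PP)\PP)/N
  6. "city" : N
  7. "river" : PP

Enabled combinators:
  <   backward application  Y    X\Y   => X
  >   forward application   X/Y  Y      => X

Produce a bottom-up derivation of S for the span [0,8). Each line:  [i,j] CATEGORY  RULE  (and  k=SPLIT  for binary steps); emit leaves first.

[0,8] S   >
  [0,7] S/PP   <
    [0,5] PP   <
      [0,2] S/PP   <
        [0,1] "near" : PP
        [1,2] "with" : (S/PP)\PP
      [2,5] PP\(S/PP)   >
        [2,3] "saw" : (PP\(S/PP))/N
        [3,5] N   <
          [3,4] "which" : PP/S
          [4,5] "ate" : N\(PP/S)
    [5,7] (S/PP)\PP   >
      [5,6] "this" : ((S/PP)\PP)/N
      [6,7] "city" : N
  [7,8] "river" : PP

[0,1] PP  lex  "near"
[1,2] (S/PP)\PP  lex  "with"
[0,2] S/PP  <  k=1
[2,3] (PP\(S/PP))/N  lex  "saw"
[3,4] PP/S  lex  "which"
[4,5] N\(PP/S)  lex  "ate"
[3,5] N  <  k=4
[2,5] PP\(S/PP)  >  k=3
[0,5] PP  <  k=2
[5,6] ((S/PP)\PP)/N  lex  "this"
[6,7] N  lex  "city"
[5,7] (S/PP)\PP  >  k=6
[0,7] S/PP  <  k=5
[7,8] PP  lex  "river"
[0,8] S  >  k=7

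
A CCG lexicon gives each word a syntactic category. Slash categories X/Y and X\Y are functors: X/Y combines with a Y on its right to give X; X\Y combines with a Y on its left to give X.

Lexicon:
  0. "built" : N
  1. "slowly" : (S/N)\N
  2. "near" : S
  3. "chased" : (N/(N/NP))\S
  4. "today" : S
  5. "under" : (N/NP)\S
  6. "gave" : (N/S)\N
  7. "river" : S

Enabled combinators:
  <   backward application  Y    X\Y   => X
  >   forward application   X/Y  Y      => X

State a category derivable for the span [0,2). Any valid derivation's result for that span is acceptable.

S/N

[0,8] S   >
  [0,2] S/N   <
    [0,1] "built" : N
    [1,2] "slowly" : (S/N)\N
  [2,8] N   >
    [2,7] N/S   <
      [2,6] N   >
        [2,4] N/(N/NP)   <
          [2,3] "near" : S
          [3,4] "chased" : (N/(N/NP))\S
        [4,6] N/NP   <
          [4,5] "today" : S
          [5,6] "under" : (N/NP)\S
      [6,7] "gave" : (N/S)\N
    [7,8] "river" : S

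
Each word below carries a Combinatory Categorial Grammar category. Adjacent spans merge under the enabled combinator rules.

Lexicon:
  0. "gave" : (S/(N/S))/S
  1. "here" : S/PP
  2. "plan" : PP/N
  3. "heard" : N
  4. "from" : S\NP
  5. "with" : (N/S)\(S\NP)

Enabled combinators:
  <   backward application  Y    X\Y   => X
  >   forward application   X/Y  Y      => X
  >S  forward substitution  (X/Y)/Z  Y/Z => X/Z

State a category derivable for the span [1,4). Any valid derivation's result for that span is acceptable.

S

[0,6] S   >
  [0,4] S/(N/S)   >
    [0,1] "gave" : (S/(N/S))/S
    [1,4] S   >
      [1,2] "here" : S/PP
      [2,4] PP   >
        [2,3] "plan" : PP/N
        [3,4] "heard" : N
  [4,6] N/S   <
    [4,5] "from" : S\NP
    [5,6] "with" : (N/S)\(S\NP)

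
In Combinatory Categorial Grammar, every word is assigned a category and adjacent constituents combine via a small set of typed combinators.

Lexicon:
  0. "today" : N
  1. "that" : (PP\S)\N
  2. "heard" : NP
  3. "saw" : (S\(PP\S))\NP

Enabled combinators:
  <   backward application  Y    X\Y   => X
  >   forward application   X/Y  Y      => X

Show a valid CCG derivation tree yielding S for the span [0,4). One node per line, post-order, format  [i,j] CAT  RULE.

[0,1] N  lex  "today"
[1,2] (PP\S)\N  lex  "that"
[0,2] PP\S  <  k=1
[2,3] NP  lex  "heard"
[3,4] (S\(PP\S))\NP  lex  "saw"
[2,4] S\(PP\S)  <  k=3
[0,4] S  <  k=2

[0,4] S   <
  [0,2] PP\S   <
    [0,1] "today" : N
    [1,2] "that" : (PP\S)\N
  [2,4] S\(PP\S)   <
    [2,3] "heard" : NP
    [3,4] "saw" : (S\(PP\S))\NP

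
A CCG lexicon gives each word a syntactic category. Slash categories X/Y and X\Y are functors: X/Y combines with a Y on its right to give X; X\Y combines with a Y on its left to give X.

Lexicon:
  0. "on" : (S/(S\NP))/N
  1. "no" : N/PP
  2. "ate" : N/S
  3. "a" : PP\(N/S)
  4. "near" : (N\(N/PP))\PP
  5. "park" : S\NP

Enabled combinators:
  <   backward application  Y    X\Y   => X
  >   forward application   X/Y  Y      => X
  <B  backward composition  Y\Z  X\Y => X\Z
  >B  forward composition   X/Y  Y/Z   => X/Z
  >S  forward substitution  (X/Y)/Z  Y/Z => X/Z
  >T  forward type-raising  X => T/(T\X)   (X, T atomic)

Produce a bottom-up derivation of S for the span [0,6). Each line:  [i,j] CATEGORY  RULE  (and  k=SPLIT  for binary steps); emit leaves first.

[0,6] S   >
  [0,5] S/(S\NP)   >
    [0,1] "on" : (S/(S\NP))/N
    [1,5] N   <
      [1,2] "no" : N/PP
      [2,5] N\(N/PP)   <
        [2,4] PP   <
          [2,3] "ate" : N/S
          [3,4] "a" : PP\(N/S)
        [4,5] "near" : (N\(N/PP))\PP
  [5,6] "park" : S\NP

[0,1] (S/(S\NP))/N  lex  "on"
[1,2] N/PP  lex  "no"
[2,3] N/S  lex  "ate"
[3,4] PP\(N/S)  lex  "a"
[2,4] PP  <  k=3
[4,5] (N\(N/PP))\PP  lex  "near"
[2,5] N\(N/PP)  <  k=4
[1,5] N  <  k=2
[0,5] S/(S\NP)  >  k=1
[5,6] S\NP  lex  "park"
[0,6] S  >  k=5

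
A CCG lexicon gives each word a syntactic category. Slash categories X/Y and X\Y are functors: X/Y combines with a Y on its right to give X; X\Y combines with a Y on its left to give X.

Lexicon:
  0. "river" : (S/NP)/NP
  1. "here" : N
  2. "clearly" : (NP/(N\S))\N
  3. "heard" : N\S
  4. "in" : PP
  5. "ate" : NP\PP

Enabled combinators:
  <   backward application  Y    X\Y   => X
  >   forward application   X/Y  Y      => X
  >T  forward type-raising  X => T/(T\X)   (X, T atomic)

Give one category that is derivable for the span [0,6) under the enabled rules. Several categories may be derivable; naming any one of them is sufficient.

[0,6] S   >
  [0,4] S/NP   >
    [0,1] "river" : (S/NP)/NP
    [1,4] NP   >
      [1,3] NP/(N\S)   <
        [1,2] "here" : N
        [2,3] "clearly" : (NP/(N\S))\N
      [3,4] "heard" : N\S
  [4,6] NP   >
    [4,5] NP/(NP\PP)   >T
      [4,5] "in" : PP
    [5,6] "ate" : NP\PP

S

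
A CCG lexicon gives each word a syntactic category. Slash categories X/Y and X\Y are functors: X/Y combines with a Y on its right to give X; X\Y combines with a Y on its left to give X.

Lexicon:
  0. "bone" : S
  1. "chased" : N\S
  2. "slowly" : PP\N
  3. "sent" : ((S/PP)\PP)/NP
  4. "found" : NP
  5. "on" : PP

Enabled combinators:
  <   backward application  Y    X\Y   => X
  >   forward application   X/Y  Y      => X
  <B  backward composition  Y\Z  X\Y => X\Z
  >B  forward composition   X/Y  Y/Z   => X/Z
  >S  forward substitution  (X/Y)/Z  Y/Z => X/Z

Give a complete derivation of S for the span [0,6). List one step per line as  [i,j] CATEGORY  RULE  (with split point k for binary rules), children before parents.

[0,1] S  lex  "bone"
[1,2] N\S  lex  "chased"
[2,3] PP\N  lex  "slowly"
[1,3] PP\S  <B  k=2
[0,3] PP  <  k=1
[3,4] ((S/PP)\PP)/NP  lex  "sent"
[4,5] NP  lex  "found"
[3,5] (S/PP)\PP  >  k=4
[0,5] S/PP  <  k=3
[5,6] PP  lex  "on"
[0,6] S  >  k=5

[0,6] S   >
  [0,5] S/PP   <
    [0,3] PP   <
      [0,1] "bone" : S
      [1,3] PP\S   <B
        [1,2] "chased" : N\S
        [2,3] "slowly" : PP\N
    [3,5] (S/PP)\PP   >
      [3,4] "sent" : ((S/PP)\PP)/NP
      [4,5] "found" : NP
  [5,6] "on" : PP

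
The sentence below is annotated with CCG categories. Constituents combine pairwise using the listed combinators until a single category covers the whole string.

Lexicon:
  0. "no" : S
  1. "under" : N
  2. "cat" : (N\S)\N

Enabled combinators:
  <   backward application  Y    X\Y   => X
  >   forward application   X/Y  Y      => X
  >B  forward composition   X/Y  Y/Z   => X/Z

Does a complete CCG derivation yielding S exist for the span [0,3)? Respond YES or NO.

S N (N\S)\N
CKY chart[0,3] = {N}; S ∉ chart

NO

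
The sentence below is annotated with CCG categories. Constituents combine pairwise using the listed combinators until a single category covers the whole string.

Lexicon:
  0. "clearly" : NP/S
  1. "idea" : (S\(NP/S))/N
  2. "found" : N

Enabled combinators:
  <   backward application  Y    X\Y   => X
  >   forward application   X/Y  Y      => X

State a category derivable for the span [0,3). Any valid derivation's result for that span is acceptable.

S

[0,3] S   <
  [0,1] "clearly" : NP/S
  [1,3] S\(NP/S)   >
    [1,2] "idea" : (S\(NP/S))/N
    [2,3] "found" : N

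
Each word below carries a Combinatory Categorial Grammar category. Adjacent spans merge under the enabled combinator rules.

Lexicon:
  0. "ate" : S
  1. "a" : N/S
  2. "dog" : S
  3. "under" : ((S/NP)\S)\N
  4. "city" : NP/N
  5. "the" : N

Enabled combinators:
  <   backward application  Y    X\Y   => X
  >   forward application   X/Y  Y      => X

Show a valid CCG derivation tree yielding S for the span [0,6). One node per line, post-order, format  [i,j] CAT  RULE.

[0,1] S  lex  "ate"
[1,2] N/S  lex  "a"
[2,3] S  lex  "dog"
[1,3] N  >  k=2
[3,4] ((S/NP)\S)\N  lex  "under"
[1,4] (S/NP)\S  <  k=3
[0,4] S/NP  <  k=1
[4,5] NP/N  lex  "city"
[5,6] N  lex  "the"
[4,6] NP  >  k=5
[0,6] S  >  k=4

[0,6] S   >
  [0,4] S/NP   <
    [0,1] "ate" : S
    [1,4] (S/NP)\S   <
      [1,3] N   >
        [1,2] "a" : N/S
        [2,3] "dog" : S
      [3,4] "under" : ((S/NP)\S)\N
  [4,6] NP   >
    [4,5] "city" : NP/N
    [5,6] "the" : N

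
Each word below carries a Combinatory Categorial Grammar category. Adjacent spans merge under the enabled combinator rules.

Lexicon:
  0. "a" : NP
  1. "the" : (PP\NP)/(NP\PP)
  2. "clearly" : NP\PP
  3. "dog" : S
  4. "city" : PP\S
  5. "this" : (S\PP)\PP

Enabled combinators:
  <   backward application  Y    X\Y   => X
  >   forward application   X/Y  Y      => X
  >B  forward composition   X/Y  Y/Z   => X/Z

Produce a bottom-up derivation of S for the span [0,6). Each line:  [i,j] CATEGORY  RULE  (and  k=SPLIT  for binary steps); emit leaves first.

[0,6] S   <
  [0,3] PP   <
    [0,1] "a" : NP
    [1,3] PP\NP   >
      [1,2] "the" : (PP\NP)/(NP\PP)
      [2,3] "clearly" : NP\PP
  [3,6] S\PP   <
    [3,5] PP   <
      [3,4] "dog" : S
      [4,5] "city" : PP\S
    [5,6] "this" : (S\PP)\PP

[0,1] NP  lex  "a"
[1,2] (PP\NP)/(NP\PP)  lex  "the"
[2,3] NP\PP  lex  "clearly"
[1,3] PP\NP  >  k=2
[0,3] PP  <  k=1
[3,4] S  lex  "dog"
[4,5] PP\S  lex  "city"
[3,5] PP  <  k=4
[5,6] (S\PP)\PP  lex  "this"
[3,6] S\PP  <  k=5
[0,6] S  <  k=3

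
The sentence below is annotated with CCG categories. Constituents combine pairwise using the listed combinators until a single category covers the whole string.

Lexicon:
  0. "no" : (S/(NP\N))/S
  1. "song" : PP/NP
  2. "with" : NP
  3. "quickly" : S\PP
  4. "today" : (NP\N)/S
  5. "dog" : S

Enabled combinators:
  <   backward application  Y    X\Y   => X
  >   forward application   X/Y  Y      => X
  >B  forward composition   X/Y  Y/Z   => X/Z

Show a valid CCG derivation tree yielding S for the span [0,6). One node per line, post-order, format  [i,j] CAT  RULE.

[0,6] S   >
  [0,4] S/(NP\N)   >
    [0,1] "no" : (S/(NP\N))/S
    [1,4] S   <
      [1,3] PP   >
        [1,2] "song" : PP/NP
        [2,3] "with" : NP
      [3,4] "quickly" : S\PP
  [4,6] NP\N   >
    [4,5] "today" : (NP\N)/S
    [5,6] "dog" : S

[0,1] (S/(NP\N))/S  lex  "no"
[1,2] PP/NP  lex  "song"
[2,3] NP  lex  "with"
[1,3] PP  >  k=2
[3,4] S\PP  lex  "quickly"
[1,4] S  <  k=3
[0,4] S/(NP\N)  >  k=1
[4,5] (NP\N)/S  lex  "today"
[5,6] S  lex  "dog"
[4,6] NP\N  >  k=5
[0,6] S  >  k=4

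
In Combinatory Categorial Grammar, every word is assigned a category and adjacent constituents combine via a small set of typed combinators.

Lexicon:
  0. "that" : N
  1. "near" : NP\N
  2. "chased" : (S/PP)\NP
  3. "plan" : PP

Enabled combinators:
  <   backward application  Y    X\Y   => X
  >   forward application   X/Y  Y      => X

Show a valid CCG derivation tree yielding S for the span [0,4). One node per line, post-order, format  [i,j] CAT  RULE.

[0,1] N  lex  "that"
[1,2] NP\N  lex  "near"
[0,2] NP  <  k=1
[2,3] (S/PP)\NP  lex  "chased"
[0,3] S/PP  <  k=2
[3,4] PP  lex  "plan"
[0,4] S  >  k=3

[0,4] S   >
  [0,3] S/PP   <
    [0,2] NP   <
      [0,1] "that" : N
      [1,2] "near" : NP\N
    [2,3] "chased" : (S/PP)\NP
  [3,4] "plan" : PP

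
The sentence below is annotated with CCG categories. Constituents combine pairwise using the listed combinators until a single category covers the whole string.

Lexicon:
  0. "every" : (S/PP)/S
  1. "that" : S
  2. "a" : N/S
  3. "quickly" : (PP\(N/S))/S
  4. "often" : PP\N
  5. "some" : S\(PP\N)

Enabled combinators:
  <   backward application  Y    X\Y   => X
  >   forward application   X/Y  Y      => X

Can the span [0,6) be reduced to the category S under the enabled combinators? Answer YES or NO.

YES

[0,6] S   >
  [0,2] S/PP   >
    [0,1] "every" : (S/PP)/S
    [1,2] "that" : S
  [2,6] PP   <
    [2,3] "a" : N/S
    [3,6] PP\(N/S)   >
      [3,4] "quickly" : (PP\(N/S))/S
      [4,6] S   <
        [4,5] "often" : PP\N
        [5,6] "some" : S\(PP\N)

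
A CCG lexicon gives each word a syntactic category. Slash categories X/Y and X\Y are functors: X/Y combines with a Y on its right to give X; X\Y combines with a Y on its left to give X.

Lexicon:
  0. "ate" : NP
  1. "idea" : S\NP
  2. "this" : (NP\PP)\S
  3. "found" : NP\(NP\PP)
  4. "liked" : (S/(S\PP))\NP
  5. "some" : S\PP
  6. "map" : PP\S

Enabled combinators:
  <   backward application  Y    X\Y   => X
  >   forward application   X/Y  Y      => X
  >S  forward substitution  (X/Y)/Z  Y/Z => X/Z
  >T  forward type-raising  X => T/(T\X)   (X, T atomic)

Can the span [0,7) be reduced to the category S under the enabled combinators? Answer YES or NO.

NO

NP S\NP (NP\PP)\S NP\(NP\PP) (S/(S\PP))\NP S\PP PP\S
CKY chart[0,7] = {N/(N\PP), NP/(NP\PP), PP, PP/(PP\PP), S/(S\PP)}; S ∉ chart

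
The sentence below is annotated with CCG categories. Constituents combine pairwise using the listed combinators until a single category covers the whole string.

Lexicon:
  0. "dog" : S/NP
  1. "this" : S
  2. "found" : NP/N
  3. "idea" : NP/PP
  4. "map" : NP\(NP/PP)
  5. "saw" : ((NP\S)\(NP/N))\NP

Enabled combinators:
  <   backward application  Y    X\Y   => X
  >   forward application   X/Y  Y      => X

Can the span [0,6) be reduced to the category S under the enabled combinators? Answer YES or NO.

[0,6] S   >
  [0,1] "dog" : S/NP
  [1,6] NP   <
    [1,2] "this" : S
    [2,6] NP\S   <
      [2,3] "found" : NP/N
      [3,6] (NP\S)\(NP/N)   <
        [3,5] NP   <
          [3,4] "idea" : NP/PP
          [4,5] "map" : NP\(NP/PP)
        [5,6] "saw" : ((NP\S)\(NP/N))\NP

YES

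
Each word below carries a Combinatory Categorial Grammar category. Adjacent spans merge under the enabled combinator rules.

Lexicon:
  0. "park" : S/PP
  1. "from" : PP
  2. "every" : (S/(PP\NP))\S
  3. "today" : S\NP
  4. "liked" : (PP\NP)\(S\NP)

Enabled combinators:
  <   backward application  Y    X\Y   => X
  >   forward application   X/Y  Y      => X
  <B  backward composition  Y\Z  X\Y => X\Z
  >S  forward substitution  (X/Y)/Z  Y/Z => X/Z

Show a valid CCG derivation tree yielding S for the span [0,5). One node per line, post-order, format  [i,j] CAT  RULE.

[0,5] S   >
  [0,3] S/(PP\NP)   <
    [0,2] S   >
      [0,1] "park" : S/PP
      [1,2] "from" : PP
    [2,3] "every" : (S/(PP\NP))\S
  [3,5] PP\NP   <
    [3,4] "today" : S\NP
    [4,5] "liked" : (PP\NP)\(S\NP)

[0,1] S/PP  lex  "park"
[1,2] PP  lex  "from"
[0,2] S  >  k=1
[2,3] (S/(PP\NP))\S  lex  "every"
[0,3] S/(PP\NP)  <  k=2
[3,4] S\NP  lex  "today"
[4,5] (PP\NP)\(S\NP)  lex  "liked"
[3,5] PP\NP  <  k=4
[0,5] S  >  k=3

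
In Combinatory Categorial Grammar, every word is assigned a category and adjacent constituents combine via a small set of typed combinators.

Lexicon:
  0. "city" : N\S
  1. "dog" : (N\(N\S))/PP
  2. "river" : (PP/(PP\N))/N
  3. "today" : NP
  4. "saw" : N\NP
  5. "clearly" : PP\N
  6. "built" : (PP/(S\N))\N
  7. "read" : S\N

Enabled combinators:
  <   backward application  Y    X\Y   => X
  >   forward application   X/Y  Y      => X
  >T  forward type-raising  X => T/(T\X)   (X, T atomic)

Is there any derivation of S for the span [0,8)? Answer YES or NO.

NO

N\S (N\(N\S))/PP (PP/(PP\N))/N NP N\NP PP\N (PP/(S\N))\N S\N
CKY chart[0,8] = {N/(N\PP), NP/(NP\PP), PP, PP/(PP\PP), S/(S\PP)}; S ∉ chart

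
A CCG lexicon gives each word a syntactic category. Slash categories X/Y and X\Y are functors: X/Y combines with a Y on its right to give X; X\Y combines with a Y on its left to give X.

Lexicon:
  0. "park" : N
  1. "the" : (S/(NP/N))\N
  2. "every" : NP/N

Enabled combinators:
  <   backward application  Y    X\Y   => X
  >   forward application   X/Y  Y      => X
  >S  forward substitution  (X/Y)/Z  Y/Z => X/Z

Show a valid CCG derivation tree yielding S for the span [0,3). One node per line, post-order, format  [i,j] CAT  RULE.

[0,3] S   >
  [0,2] S/(NP/N)   <
    [0,1] "park" : N
    [1,2] "the" : (S/(NP/N))\N
  [2,3] "every" : NP/N

[0,1] N  lex  "park"
[1,2] (S/(NP/N))\N  lex  "the"
[0,2] S/(NP/N)  <  k=1
[2,3] NP/N  lex  "every"
[0,3] S  >  k=2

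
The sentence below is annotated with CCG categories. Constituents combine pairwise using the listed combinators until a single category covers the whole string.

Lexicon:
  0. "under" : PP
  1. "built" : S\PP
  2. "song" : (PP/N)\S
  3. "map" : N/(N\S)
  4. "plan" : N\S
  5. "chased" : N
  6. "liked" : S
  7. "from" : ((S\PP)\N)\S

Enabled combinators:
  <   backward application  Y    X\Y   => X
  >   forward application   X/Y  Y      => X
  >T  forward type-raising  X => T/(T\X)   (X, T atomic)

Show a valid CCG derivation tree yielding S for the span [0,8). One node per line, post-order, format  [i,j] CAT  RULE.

[0,1] PP  lex  "under"
[0,1] S/(S\PP)  >T
[1,2] S\PP  lex  "built"
[0,2] S  >  k=1
[2,3] (PP/N)\S  lex  "song"
[0,3] PP/N  <  k=2
[3,4] N/(N\S)  lex  "map"
[4,5] N\S  lex  "plan"
[3,5] N  >  k=4
[0,5] PP  >  k=3
[5,6] N  lex  "chased"
[6,7] S  lex  "liked"
[7,8] ((S\PP)\N)\S  lex  "from"
[6,8] (S\PP)\N  <  k=7
[5,8] S\PP  <  k=6
[0,8] S  <  k=5

[0,8] S   <
  [0,5] PP   >
    [0,3] PP/N   <
      [0,2] S   >
        [0,1] S/(S\PP)   >T
          [0,1] "under" : PP
        [1,2] "built" : S\PP
      [2,3] "song" : (PP/N)\S
    [3,5] N   >
      [3,4] "map" : N/(N\S)
      [4,5] "plan" : N\S
  [5,8] S\PP   <
    [5,6] "chased" : N
    [6,8] (S\PP)\N   <
      [6,7] "liked" : S
      [7,8] "from" : ((S\PP)\N)\S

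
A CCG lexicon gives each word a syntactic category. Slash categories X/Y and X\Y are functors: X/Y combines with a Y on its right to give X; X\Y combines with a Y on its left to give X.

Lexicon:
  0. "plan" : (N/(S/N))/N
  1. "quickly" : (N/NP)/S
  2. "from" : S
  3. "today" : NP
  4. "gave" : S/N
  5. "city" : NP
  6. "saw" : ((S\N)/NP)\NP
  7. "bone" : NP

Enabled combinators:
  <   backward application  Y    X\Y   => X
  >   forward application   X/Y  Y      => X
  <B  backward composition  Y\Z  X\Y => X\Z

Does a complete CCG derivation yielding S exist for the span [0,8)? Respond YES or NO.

[0,8] S   <
  [0,5] N   >
    [0,4] N/(S/N)   >
      [0,1] "plan" : (N/(S/N))/N
      [1,4] N   >
        [1,3] N/NP   >
          [1,2] "quickly" : (N/NP)/S
          [2,3] "from" : S
        [3,4] "today" : NP
    [4,5] "gave" : S/N
  [5,8] S\N   >
    [5,7] (S\N)/NP   <
      [5,6] "city" : NP
      [6,7] "saw" : ((S\N)/NP)\NP
    [7,8] "bone" : NP

YES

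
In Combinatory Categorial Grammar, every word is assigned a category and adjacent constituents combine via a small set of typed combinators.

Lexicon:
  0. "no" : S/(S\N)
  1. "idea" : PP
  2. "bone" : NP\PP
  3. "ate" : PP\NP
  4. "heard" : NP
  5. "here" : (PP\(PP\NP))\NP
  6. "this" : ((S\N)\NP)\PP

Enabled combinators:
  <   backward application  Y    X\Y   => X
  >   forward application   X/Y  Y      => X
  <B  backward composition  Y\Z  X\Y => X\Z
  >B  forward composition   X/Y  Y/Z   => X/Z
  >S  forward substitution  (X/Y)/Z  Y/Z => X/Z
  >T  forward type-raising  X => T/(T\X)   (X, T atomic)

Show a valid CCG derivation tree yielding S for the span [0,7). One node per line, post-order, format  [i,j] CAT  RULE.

[0,7] S   >
  [0,1] "no" : S/(S\N)
  [1,7] S\N   <
    [1,3] NP   >
      [1,2] NP/(NP\PP)   >T
        [1,2] "idea" : PP
      [2,3] "bone" : NP\PP
    [3,7] (S\N)\NP   <
      [3,6] PP   <
        [3,4] "ate" : PP\NP
        [4,6] PP\(PP\NP)   <
          [4,5] "heard" : NP
          [5,6] "here" : (PP\(PP\NP))\NP
      [6,7] "this" : ((S\N)\NP)\PP

[0,1] S/(S\N)  lex  "no"
[1,2] PP  lex  "idea"
[1,2] NP/(NP\PP)  >T
[2,3] NP\PP  lex  "bone"
[1,3] NP  >  k=2
[3,4] PP\NP  lex  "ate"
[4,5] NP  lex  "heard"
[5,6] (PP\(PP\NP))\NP  lex  "here"
[4,6] PP\(PP\NP)  <  k=5
[3,6] PP  <  k=4
[6,7] ((S\N)\NP)\PP  lex  "this"
[3,7] (S\N)\NP  <  k=6
[1,7] S\N  <  k=3
[0,7] S  >  k=1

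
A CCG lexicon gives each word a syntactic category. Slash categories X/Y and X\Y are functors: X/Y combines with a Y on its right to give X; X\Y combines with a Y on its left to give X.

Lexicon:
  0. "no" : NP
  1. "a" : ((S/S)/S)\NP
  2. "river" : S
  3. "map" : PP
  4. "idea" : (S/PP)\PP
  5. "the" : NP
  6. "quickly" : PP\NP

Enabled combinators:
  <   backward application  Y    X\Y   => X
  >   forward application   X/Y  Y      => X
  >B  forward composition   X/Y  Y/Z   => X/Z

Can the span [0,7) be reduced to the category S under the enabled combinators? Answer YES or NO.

[0,7] S   >
  [0,5] S/PP   >B
    [0,3] S/S   >
      [0,2] (S/S)/S   <
        [0,1] "no" : NP
        [1,2] "a" : ((S/S)/S)\NP
      [2,3] "river" : S
    [3,5] S/PP   <
      [3,4] "map" : PP
      [4,5] "idea" : (S/PP)\PP
  [5,7] PP   <
    [5,6] "the" : NP
    [6,7] "quickly" : PP\NP

YES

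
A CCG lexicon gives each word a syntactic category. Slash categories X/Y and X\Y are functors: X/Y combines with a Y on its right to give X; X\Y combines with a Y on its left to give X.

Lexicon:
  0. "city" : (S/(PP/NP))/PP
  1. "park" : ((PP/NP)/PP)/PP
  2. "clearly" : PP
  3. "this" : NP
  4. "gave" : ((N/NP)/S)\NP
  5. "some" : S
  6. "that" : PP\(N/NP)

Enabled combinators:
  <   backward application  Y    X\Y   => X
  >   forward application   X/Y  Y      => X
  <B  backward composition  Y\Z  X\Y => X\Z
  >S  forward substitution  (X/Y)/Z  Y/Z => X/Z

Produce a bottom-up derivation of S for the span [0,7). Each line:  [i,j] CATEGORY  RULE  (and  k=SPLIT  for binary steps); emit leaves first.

[0,7] S   >
  [0,3] S/PP   >S
    [0,1] "city" : (S/(PP/NP))/PP
    [1,3] (PP/NP)/PP   >
      [1,2] "park" : ((PP/NP)/PP)/PP
      [2,3] "clearly" : PP
  [3,7] PP   <
    [3,6] N/NP   >
      [3,5] (N/NP)/S   <
        [3,4] "this" : NP
        [4,5] "gave" : ((N/NP)/S)\NP
      [5,6] "some" : S
    [6,7] "that" : PP\(N/NP)

[0,1] (S/(PP/NP))/PP  lex  "city"
[1,2] ((PP/NP)/PP)/PP  lex  "park"
[2,3] PP  lex  "clearly"
[1,3] (PP/NP)/PP  >  k=2
[0,3] S/PP  >S  k=1
[3,4] NP  lex  "this"
[4,5] ((N/NP)/S)\NP  lex  "gave"
[3,5] (N/NP)/S  <  k=4
[5,6] S  lex  "some"
[3,6] N/NP  >  k=5
[6,7] PP\(N/NP)  lex  "that"
[3,7] PP  <  k=6
[0,7] S  >  k=3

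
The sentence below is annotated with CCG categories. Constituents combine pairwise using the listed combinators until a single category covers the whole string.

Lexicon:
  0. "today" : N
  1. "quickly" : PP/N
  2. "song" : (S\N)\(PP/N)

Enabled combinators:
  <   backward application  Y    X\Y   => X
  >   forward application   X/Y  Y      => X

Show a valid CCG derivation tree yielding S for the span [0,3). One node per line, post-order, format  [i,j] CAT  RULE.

[0,1] N  lex  "today"
[1,2] PP/N  lex  "quickly"
[2,3] (S\N)\(PP/N)  lex  "song"
[1,3] S\N  <  k=2
[0,3] S  <  k=1

[0,3] S   <
  [0,1] "today" : N
  [1,3] S\N   <
    [1,2] "quickly" : PP/N
    [2,3] "song" : (S\N)\(PP/N)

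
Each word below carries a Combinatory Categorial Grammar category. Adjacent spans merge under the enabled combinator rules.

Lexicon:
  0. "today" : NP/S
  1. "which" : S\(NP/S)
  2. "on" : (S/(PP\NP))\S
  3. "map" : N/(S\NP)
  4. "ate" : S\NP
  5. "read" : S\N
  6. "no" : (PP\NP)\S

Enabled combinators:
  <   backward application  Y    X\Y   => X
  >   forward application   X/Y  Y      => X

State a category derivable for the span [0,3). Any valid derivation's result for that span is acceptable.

[0,7] S   >
  [0,3] S/(PP\NP)   <
    [0,2] S   <
      [0,1] "today" : NP/S
      [1,2] "which" : S\(NP/S)
    [2,3] "on" : (S/(PP\NP))\S
  [3,7] PP\NP   <
    [3,6] S   <
      [3,5] N   >
        [3,4] "map" : N/(S\NP)
        [4,5] "ate" : S\NP
      [5,6] "read" : S\N
    [6,7] "no" : (PP\NP)\S

S/(PP\NP)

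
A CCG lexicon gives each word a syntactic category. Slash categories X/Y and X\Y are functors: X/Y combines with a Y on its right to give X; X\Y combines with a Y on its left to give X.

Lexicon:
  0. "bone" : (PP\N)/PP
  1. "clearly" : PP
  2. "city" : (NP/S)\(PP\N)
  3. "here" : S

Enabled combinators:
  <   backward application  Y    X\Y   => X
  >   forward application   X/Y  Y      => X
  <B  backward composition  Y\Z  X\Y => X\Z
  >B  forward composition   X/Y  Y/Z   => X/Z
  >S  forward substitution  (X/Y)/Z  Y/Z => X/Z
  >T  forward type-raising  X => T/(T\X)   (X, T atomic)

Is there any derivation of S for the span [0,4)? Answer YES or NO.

NO

(PP\N)/PP PP (NP/S)\(PP\N) S
CKY chart[0,4] = {N/(N\NP), NP, NP/(NP\NP), NP/(S\S), PP/(PP\NP), S/(S\NP)}; S ∉ chart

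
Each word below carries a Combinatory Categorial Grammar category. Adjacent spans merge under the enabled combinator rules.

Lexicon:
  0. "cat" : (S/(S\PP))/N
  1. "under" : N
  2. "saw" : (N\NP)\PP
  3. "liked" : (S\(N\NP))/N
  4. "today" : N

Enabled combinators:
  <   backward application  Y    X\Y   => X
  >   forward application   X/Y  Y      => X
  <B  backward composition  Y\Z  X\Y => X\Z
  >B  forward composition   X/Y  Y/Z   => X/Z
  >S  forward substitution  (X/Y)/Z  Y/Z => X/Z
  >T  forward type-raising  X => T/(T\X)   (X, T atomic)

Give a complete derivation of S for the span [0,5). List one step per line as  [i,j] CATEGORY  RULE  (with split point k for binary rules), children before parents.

[0,1] (S/(S\PP))/N  lex  "cat"
[1,2] N  lex  "under"
[0,2] S/(S\PP)  >  k=1
[2,3] (N\NP)\PP  lex  "saw"
[3,4] (S\(N\NP))/N  lex  "liked"
[4,5] N  lex  "today"
[3,5] S\(N\NP)  >  k=4
[2,5] S\PP  <B  k=3
[0,5] S  >  k=2

[0,5] S   >
  [0,2] S/(S\PP)   >
    [0,1] "cat" : (S/(S\PP))/N
    [1,2] "under" : N
  [2,5] S\PP   <B
    [2,3] "saw" : (N\NP)\PP
    [3,5] S\(N\NP)   >
      [3,4] "liked" : (S\(N\NP))/N
      [4,5] "today" : N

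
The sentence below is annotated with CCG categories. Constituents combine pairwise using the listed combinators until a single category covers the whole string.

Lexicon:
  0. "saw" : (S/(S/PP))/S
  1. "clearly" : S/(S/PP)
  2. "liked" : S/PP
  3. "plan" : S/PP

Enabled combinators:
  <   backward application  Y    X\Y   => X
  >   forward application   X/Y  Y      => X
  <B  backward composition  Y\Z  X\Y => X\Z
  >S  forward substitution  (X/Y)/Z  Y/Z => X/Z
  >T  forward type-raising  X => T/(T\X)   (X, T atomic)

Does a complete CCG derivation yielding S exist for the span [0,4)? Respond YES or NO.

YES

[0,4] S   >
  [0,3] S/(S/PP)   >
    [0,1] "saw" : (S/(S/PP))/S
    [1,3] S   >
      [1,2] "clearly" : S/(S/PP)
      [2,3] "liked" : S/PP
  [3,4] "plan" : S/PP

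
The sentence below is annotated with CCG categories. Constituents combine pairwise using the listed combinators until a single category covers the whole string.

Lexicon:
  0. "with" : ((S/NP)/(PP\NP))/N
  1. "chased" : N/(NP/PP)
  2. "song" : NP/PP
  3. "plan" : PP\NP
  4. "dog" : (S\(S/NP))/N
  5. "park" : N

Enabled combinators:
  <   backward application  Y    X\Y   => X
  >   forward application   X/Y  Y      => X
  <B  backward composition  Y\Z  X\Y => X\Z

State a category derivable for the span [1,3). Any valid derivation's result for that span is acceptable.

N

[0,6] S   <
  [0,4] S/NP   >
    [0,3] (S/NP)/(PP\NP)   >
      [0,1] "with" : ((S/NP)/(PP\NP))/N
      [1,3] N   >
        [1,2] "chased" : N/(NP/PP)
        [2,3] "song" : NP/PP
    [3,4] "plan" : PP\NP
  [4,6] S\(S/NP)   >
    [4,5] "dog" : (S\(S/NP))/N
    [5,6] "park" : N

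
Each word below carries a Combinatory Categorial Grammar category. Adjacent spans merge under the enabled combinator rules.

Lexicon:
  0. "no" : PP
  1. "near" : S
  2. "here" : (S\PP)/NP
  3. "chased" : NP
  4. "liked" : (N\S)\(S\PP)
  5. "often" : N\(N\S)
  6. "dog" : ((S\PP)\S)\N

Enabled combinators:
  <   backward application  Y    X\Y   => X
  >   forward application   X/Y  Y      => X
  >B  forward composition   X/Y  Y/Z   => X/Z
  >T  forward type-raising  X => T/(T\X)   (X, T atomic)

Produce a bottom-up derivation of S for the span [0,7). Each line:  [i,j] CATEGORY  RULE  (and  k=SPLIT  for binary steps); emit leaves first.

[0,1] PP  lex  "no"
[0,1] S/(S\PP)  >T
[1,2] S  lex  "near"
[2,3] (S\PP)/NP  lex  "here"
[3,4] NP  lex  "chased"
[2,4] S\PP  >  k=3
[4,5] (N\S)\(S\PP)  lex  "liked"
[2,5] N\S  <  k=4
[5,6] N\(N\S)  lex  "often"
[2,6] N  <  k=5
[6,7] ((S\PP)\S)\N  lex  "dog"
[2,7] (S\PP)\S  <  k=6
[1,7] S\PP  <  k=2
[0,7] S  >  k=1

[0,7] S   >
  [0,1] S/(S\PP)   >T
    [0,1] "no" : PP
  [1,7] S\PP   <
    [1,2] "near" : S
    [2,7] (S\PP)\S   <
      [2,6] N   <
        [2,5] N\S   <
          [2,4] S\PP   >
            [2,3] "here" : (S\PP)/NP
            [3,4] "chased" : NP
          [4,5] "liked" : (N\S)\(S\PP)
        [5,6] "often" : N\(N\S)
      [6,7] "dog" : ((S\PP)\S)\N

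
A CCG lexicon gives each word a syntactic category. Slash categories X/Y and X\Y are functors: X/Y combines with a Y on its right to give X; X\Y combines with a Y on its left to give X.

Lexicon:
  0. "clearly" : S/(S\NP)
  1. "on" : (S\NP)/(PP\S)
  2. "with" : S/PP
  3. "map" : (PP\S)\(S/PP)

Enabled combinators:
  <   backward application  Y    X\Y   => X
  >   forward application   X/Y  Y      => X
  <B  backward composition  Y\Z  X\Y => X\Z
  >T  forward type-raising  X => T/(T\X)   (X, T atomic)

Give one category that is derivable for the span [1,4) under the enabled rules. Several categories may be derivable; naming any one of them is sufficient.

S\NP

[0,4] S   >
  [0,1] "clearly" : S/(S\NP)
  [1,4] S\NP   >
    [1,2] "on" : (S\NP)/(PP\S)
    [2,4] PP\S   <
      [2,3] "with" : S/PP
      [3,4] "map" : (PP\S)\(S/PP)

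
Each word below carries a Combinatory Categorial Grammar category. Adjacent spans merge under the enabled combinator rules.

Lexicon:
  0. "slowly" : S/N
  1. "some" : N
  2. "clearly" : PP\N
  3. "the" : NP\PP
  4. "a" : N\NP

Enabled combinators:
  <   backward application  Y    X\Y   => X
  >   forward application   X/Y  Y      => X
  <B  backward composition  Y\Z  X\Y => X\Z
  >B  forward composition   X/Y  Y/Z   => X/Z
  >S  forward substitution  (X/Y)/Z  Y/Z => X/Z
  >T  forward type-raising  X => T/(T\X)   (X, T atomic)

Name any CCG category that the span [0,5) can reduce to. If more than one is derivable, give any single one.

S

[0,5] S   >
  [0,1] "slowly" : S/N
  [1,5] N   <
    [1,4] NP   <
      [1,3] PP   <
        [1,2] "some" : N
        [2,3] "clearly" : PP\N
      [3,4] "the" : NP\PP
    [4,5] "a" : N\NP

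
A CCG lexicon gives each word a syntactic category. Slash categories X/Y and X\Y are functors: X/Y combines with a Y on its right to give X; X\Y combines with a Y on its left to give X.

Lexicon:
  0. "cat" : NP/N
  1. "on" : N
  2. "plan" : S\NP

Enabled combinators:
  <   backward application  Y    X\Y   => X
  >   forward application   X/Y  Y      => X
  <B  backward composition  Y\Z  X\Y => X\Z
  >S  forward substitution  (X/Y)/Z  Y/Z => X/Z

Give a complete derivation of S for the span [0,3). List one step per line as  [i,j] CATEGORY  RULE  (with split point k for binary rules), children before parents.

[0,1] NP/N  lex  "cat"
[1,2] N  lex  "on"
[0,2] NP  >  k=1
[2,3] S\NP  lex  "plan"
[0,3] S  <  k=2

[0,3] S   <
  [0,2] NP   >
    [0,1] "cat" : NP/N
    [1,2] "on" : N
  [2,3] "plan" : S\NP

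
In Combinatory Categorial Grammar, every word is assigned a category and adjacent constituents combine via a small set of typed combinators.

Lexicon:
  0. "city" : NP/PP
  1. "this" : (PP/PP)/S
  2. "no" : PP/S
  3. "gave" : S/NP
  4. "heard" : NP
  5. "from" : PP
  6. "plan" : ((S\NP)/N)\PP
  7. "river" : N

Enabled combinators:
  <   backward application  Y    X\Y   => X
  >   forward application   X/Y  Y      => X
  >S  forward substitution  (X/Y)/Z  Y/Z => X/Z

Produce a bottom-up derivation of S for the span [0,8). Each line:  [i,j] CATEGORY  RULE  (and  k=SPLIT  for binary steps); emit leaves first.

[0,8] S   <
  [0,5] NP   >
    [0,1] "city" : NP/PP
    [1,5] PP   >
      [1,3] PP/S   >S
        [1,2] "this" : (PP/PP)/S
        [2,3] "no" : PP/S
      [3,5] S   >
        [3,4] "gave" : S/NP
        [4,5] "heard" : NP
  [5,8] S\NP   >
    [5,7] (S\NP)/N   <
      [5,6] "from" : PP
      [6,7] "plan" : ((S\NP)/N)\PP
    [7,8] "river" : N

[0,1] NP/PP  lex  "city"
[1,2] (PP/PP)/S  lex  "this"
[2,3] PP/S  lex  "no"
[1,3] PP/S  >S  k=2
[3,4] S/NP  lex  "gave"
[4,5] NP  lex  "heard"
[3,5] S  >  k=4
[1,5] PP  >  k=3
[0,5] NP  >  k=1
[5,6] PP  lex  "from"
[6,7] ((S\NP)/N)\PP  lex  "plan"
[5,7] (S\NP)/N  <  k=6
[7,8] N  lex  "river"
[5,8] S\NP  >  k=7
[0,8] S  <  k=5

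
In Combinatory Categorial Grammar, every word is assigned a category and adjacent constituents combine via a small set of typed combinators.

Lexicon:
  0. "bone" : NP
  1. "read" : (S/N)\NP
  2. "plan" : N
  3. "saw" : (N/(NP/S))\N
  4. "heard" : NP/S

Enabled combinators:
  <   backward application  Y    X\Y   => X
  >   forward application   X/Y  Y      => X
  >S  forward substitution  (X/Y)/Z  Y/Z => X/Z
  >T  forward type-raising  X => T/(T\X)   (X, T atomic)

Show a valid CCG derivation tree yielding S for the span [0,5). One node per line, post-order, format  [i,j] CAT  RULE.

[0,1] NP  lex  "bone"
[1,2] (S/N)\NP  lex  "read"
[0,2] S/N  <  k=1
[2,3] N  lex  "plan"
[3,4] (N/(NP/S))\N  lex  "saw"
[2,4] N/(NP/S)  <  k=3
[4,5] NP/S  lex  "heard"
[2,5] N  >  k=4
[0,5] S  >  k=2

[0,5] S   >
  [0,2] S/N   <
    [0,1] "bone" : NP
    [1,2] "read" : (S/N)\NP
  [2,5] N   >
    [2,4] N/(NP/S)   <
      [2,3] "plan" : N
      [3,4] "saw" : (N/(NP/S))\N
    [4,5] "heard" : NP/S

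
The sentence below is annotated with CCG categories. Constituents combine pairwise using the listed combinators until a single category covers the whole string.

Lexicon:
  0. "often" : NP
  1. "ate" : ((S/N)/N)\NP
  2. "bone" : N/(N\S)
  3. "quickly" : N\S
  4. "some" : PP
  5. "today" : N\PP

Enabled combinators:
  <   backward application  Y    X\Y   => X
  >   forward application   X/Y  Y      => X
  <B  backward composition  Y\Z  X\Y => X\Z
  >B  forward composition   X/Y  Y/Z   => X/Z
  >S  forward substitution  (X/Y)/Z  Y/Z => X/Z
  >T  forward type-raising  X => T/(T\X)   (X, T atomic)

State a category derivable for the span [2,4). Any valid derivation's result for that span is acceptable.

[0,6] S   >
  [0,4] S/N   >
    [0,2] (S/N)/N   <
      [0,1] "often" : NP
      [1,2] "ate" : ((S/N)/N)\NP
    [2,4] N   >
      [2,3] "bone" : N/(N\S)
      [3,4] "quickly" : N\S
  [4,6] N   <
    [4,5] "some" : PP
    [5,6] "today" : N\PP

N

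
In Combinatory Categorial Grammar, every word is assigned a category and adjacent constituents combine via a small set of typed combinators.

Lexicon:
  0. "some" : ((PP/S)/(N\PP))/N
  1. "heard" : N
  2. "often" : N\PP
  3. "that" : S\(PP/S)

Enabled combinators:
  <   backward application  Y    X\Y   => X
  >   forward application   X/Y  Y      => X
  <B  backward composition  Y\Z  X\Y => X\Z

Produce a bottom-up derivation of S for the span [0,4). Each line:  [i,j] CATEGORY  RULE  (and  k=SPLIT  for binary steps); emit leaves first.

[0,4] S   <
  [0,3] PP/S   >
    [0,2] (PP/S)/(N\PP)   >
      [0,1] "some" : ((PP/S)/(N\PP))/N
      [1,2] "heard" : N
    [2,3] "often" : N\PP
  [3,4] "that" : S\(PP/S)

[0,1] ((PP/S)/(N\PP))/N  lex  "some"
[1,2] N  lex  "heard"
[0,2] (PP/S)/(N\PP)  >  k=1
[2,3] N\PP  lex  "often"
[0,3] PP/S  >  k=2
[3,4] S\(PP/S)  lex  "that"
[0,4] S  <  k=3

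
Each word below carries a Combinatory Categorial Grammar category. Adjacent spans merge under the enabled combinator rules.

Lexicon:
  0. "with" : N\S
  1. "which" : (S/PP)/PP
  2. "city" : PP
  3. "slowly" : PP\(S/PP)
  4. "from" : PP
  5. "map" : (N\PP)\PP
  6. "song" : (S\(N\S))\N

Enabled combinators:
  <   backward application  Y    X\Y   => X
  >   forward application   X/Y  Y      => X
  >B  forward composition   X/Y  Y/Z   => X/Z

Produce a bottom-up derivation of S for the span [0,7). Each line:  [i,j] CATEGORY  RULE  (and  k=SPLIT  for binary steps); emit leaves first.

[0,7] S   <
  [0,1] "with" : N\S
  [1,7] S\(N\S)   <
    [1,6] N   <
      [1,4] PP   <
        [1,3] S/PP   >
          [1,2] "which" : (S/PP)/PP
          [2,3] "city" : PP
        [3,4] "slowly" : PP\(S/PP)
      [4,6] N\PP   <
        [4,5] "from" : PP
        [5,6] "map" : (N\PP)\PP
    [6,7] "song" : (S\(N\S))\N

[0,1] N\S  lex  "with"
[1,2] (S/PP)/PP  lex  "which"
[2,3] PP  lex  "city"
[1,3] S/PP  >  k=2
[3,4] PP\(S/PP)  lex  "slowly"
[1,4] PP  <  k=3
[4,5] PP  lex  "from"
[5,6] (N\PP)\PP  lex  "map"
[4,6] N\PP  <  k=5
[1,6] N  <  k=4
[6,7] (S\(N\S))\N  lex  "song"
[1,7] S\(N\S)  <  k=6
[0,7] S  <  k=1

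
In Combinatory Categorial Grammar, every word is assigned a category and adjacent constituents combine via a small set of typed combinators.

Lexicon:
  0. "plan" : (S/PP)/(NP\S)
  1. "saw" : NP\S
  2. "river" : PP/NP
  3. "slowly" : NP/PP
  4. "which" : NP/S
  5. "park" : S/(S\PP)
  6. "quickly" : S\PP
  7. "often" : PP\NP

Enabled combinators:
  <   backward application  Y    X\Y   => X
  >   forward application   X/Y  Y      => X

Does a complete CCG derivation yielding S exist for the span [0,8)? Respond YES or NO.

YES

[0,8] S   >
  [0,2] S/PP   >
    [0,1] "plan" : (S/PP)/(NP\S)
    [1,2] "saw" : NP\S
  [2,8] PP   >
    [2,3] "river" : PP/NP
    [3,8] NP   >
      [3,4] "slowly" : NP/PP
      [4,8] PP   <
        [4,7] NP   >
          [4,5] "which" : NP/S
          [5,7] S   >
            [5,6] "park" : S/(S\PP)
            [6,7] "quickly" : S\PP
        [7,8] "often" : PP\NP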